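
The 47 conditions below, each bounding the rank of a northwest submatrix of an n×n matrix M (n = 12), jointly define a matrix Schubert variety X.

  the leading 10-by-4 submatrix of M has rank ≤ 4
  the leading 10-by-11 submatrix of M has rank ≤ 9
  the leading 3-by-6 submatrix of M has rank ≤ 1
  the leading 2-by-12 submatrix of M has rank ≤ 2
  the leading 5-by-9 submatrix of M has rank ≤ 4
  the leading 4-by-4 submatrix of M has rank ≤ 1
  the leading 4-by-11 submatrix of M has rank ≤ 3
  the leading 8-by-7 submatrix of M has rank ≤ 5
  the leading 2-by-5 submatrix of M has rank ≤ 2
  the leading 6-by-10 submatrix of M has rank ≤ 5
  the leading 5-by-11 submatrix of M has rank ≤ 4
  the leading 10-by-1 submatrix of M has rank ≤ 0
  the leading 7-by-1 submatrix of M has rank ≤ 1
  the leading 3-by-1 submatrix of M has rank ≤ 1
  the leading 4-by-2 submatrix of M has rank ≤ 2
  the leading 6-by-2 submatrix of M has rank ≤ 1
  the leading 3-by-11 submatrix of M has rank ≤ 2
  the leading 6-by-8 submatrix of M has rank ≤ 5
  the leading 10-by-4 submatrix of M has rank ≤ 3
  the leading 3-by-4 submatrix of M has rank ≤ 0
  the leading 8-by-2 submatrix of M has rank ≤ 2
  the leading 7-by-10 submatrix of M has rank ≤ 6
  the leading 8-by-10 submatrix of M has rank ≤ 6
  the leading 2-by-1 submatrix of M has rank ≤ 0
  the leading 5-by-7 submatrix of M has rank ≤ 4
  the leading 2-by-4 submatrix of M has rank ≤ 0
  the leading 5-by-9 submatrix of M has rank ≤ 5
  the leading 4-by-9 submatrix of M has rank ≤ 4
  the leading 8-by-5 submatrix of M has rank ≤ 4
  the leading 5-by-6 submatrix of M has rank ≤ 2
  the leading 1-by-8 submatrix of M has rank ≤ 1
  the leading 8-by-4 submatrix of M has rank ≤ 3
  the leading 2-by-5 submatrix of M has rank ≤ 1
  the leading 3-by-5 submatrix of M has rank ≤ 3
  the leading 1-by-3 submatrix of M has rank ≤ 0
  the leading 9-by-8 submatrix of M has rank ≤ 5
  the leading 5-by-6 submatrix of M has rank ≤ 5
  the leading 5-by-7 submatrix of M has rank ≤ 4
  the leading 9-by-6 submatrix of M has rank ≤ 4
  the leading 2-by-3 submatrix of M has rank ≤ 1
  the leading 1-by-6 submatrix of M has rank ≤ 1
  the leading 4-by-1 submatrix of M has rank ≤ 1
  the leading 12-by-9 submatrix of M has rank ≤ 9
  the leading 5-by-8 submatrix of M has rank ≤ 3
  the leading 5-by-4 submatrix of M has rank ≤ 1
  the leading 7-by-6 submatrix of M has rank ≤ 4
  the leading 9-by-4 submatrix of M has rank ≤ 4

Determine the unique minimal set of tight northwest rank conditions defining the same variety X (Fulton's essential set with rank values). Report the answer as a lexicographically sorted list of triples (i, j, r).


The tightest implied rank at each (i,j), from the 47 conditions:

  row 1: 0  0  0  0  1  1  1  1  1  1  1  1
  row 2: 0  0  0  0  1  1  2  2  2  2  2  2
  row 3: 0  0  0  0  1  1  2  2  2  2  2  3
  row 4: 0  1  1  1  2  2  3  3  3  3  3  4
  row 5: 0  1  1  1  2  2  3  3  4  4  4  5
  row 6: 0  1  2  2  3  3  4  4  5  5  5  6
  row 7: 0  1  2  3  4  4  5  5  6  6  6  7
  row 8: 0  1  2  3  4  4  5  5  6  6  7  8
  row 9: 0  1  2  3  4  4  5  5  6  7  8  9
  row 10: 0  1  2  3  4  5  6  6  7  8  9  10
  row 11: 1  2  3  4  5  6  7  7  8  9  10  11
  row 12: 1  2  3  4  5  6  7  8  9  10  11  12

reading off 1-entries of Δ²R: w = (5, 7, 12, 2, 9, 3, 4, 11, 10, 6, 1, 8).

Rothe diagram D(w) (34 cells), 10 SE-corners (essential conditions):

[(3, 4, 0), (3, 6, 1), (3, 11, 2), (5, 4, 1), (5, 6, 2), (5, 8, 3), (8, 10, 6), (9, 6, 4), (9, 8, 5), (10, 1, 0)]


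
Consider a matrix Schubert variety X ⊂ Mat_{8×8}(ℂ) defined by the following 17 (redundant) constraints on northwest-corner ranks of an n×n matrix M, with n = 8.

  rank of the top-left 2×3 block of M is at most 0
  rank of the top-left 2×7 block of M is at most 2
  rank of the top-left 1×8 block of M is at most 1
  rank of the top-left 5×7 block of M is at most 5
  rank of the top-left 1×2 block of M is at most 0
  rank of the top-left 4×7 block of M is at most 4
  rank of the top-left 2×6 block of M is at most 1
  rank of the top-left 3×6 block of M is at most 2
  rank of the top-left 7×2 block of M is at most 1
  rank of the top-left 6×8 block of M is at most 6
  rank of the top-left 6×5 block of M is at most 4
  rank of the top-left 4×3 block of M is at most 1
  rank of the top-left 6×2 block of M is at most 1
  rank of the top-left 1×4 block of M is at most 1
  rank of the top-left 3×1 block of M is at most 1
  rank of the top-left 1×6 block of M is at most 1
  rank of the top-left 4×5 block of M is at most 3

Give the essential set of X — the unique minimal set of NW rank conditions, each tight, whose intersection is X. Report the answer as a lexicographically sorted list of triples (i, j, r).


Reconstructing r_w from the 17 given conditions:

  i=1: 0, 0, 0, 1, 1, 1, 1, 1
  i=2: 0, 0, 0, 1, 1, 1, 2, 2
  i=3: 1, 1, 1, 2, 2, 2, 3, 3
  i=4: 1, 1, 1, 2, 3, 3, 4, 4
  i=5: 1, 1, 2, 3, 4, 4, 5, 5
  i=6: 1, 1, 2, 3, 4, 5, 6, 6
  i=7: 1, 1, 2, 3, 4, 5, 6, 7
  i=8: 1, 2, 3, 4, 5, 6, 7, 8

giving w = (4, 7, 1, 5, 3, 6, 8, 2) via Δ²R.

Rothe diagram D(w) (13 cells), 4 SE-corners (essential conditions):

[(2, 3, 0), (2, 6, 1), (4, 3, 1), (7, 2, 1)]


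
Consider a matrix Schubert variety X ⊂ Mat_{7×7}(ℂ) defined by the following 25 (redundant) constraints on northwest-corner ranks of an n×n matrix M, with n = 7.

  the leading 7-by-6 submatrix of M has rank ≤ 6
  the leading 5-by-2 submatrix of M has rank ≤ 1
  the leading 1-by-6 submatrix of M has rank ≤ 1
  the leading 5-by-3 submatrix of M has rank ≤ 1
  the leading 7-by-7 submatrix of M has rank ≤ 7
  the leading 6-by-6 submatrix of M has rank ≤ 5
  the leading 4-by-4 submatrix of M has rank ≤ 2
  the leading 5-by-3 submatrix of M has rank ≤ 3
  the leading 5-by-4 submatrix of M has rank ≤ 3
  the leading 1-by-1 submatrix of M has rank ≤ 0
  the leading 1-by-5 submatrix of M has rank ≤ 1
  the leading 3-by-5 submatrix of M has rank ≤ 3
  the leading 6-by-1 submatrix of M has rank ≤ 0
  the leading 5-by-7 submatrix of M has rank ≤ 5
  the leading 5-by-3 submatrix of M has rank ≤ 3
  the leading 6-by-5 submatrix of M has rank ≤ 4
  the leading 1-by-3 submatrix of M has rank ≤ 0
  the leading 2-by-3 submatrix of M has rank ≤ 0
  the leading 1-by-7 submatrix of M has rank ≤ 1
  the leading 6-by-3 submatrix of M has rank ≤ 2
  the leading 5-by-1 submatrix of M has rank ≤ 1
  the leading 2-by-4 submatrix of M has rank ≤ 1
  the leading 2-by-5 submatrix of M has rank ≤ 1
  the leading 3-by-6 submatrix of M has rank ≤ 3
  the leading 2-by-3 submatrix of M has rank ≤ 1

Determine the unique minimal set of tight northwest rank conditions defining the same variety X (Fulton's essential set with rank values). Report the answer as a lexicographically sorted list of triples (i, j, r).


Propagating the 25 rank bounds to every northwest block:

  R[1]: 0 0 0 1 1 1 1
  R[2]: 0 0 0 1 1 2 2
  R[3]: 0 1 1 2 2 3 3
  R[4]: 0 1 1 2 3 4 4
  R[5]: 0 1 1 2 3 4 5
  R[6]: 0 1 2 3 4 5 6
  R[7]: 1 2 3 4 5 6 7

so w = (4, 6, 2, 5, 7, 3, 1).

D(w) has 13 cells with 4 SE-corners; essential set:

[(2, 3, 0), (2, 5, 1), (5, 3, 1), (6, 1, 0)]


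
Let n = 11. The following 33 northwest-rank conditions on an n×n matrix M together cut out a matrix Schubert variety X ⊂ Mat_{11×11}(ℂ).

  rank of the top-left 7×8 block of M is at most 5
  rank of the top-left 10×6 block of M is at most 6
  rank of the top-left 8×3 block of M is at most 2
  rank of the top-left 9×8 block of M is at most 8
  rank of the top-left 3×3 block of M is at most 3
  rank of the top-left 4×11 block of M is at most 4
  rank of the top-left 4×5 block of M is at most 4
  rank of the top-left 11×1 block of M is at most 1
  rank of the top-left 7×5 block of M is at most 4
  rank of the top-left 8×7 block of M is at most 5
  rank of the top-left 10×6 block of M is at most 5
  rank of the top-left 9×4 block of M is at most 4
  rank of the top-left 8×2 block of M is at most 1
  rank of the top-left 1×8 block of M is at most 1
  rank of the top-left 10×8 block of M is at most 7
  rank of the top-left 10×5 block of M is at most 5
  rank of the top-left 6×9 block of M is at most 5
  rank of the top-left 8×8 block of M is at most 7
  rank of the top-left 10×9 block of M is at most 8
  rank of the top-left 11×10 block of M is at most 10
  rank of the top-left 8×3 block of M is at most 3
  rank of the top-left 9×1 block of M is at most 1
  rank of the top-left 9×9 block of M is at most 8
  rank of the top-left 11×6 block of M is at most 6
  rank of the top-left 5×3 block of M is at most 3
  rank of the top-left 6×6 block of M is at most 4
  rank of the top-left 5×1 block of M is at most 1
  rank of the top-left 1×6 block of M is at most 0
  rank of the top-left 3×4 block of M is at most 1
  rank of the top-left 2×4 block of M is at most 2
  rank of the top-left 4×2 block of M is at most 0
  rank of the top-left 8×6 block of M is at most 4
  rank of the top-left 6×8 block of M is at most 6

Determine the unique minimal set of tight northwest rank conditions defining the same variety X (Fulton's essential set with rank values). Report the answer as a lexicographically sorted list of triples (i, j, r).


The tightest implied rank at each (i,j), from the 33 conditions:

  0 0 0 0 0 0 1 1 1 1 1
  0 0 1 1 1 1 2 2 2 2 2
  0 0 1 1 2 2 3 3 3 3 3
  0 0 1 2 3 3 4 4 4 4 4
  1 1 2 3 4 4 5 5 5 5 5
  1 1 2 3 4 4 5 5 5 6 6
  1 1 2 3 4 4 5 5 6 7 7
  1 1 2 3 4 4 5 6 7 8 8
  1 2 3 4 5 5 6 7 8 9 9
  1 2 3 4 5 5 6 7 8 9 10
  1 2 3 4 5 6 7 8 9 10 11

hence w(1..11) = (7, 3, 5, 4, 1, 10, 9, 8, 2, 11, 6).

D(w) has 23 cells with 8 SE-corners; essential set:

[(1, 6, 0), (3, 4, 1), (4, 2, 0), (6, 9, 5), (7, 8, 5), (8, 2, 1), (8, 6, 4), (10, 6, 5)]


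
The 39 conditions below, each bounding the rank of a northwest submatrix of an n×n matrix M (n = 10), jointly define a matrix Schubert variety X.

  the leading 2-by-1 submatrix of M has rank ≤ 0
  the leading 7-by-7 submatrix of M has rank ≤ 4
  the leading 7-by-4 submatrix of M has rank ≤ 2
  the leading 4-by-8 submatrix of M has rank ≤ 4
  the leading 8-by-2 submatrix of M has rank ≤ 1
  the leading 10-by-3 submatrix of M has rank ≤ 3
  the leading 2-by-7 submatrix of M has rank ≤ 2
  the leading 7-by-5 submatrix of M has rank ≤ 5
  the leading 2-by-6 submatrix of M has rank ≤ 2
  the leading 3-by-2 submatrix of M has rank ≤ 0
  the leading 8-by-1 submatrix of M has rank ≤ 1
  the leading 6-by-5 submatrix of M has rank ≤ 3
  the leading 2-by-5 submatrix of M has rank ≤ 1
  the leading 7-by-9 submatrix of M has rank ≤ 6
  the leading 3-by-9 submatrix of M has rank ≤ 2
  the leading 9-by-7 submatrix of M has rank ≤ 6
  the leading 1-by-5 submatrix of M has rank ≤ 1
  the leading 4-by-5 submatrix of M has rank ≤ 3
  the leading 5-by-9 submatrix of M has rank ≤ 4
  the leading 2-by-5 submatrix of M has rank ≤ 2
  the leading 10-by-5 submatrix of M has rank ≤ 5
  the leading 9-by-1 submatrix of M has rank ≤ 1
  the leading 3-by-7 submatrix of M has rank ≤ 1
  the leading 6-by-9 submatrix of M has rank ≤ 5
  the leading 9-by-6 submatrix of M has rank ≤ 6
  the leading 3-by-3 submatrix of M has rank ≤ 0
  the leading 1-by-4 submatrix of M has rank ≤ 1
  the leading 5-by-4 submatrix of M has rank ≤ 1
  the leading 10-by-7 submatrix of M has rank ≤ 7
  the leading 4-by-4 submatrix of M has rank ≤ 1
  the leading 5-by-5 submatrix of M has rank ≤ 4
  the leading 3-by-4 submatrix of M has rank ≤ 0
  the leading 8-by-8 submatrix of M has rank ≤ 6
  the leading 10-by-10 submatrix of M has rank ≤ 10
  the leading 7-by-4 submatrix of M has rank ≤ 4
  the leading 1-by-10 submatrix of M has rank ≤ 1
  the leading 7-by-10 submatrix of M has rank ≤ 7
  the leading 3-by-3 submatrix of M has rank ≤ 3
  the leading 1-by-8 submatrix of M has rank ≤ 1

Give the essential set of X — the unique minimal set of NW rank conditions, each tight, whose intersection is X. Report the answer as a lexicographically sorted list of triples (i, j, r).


Recovering R(i,j) via the rank-extension bound from the 39 conditions:

  0 | 0 | 0 | 0 | 1 | 1 | 1 | 1 | 1 | 1
  0 | 0 | 0 | 0 | 1 | 1 | 1 | 2 | 2 | 2
  0 | 0 | 0 | 0 | 1 | 1 | 1 | 2 | 2 | 3
  1 | 1 | 1 | 1 | 2 | 2 | 2 | 3 | 3 | 4
  1 | 1 | 1 | 1 | 2 | 3 | 3 | 4 | 4 | 5
  1 | 1 | 2 | 2 | 3 | 4 | 4 | 5 | 5 | 6
  1 | 1 | 2 | 2 | 3 | 4 | 4 | 5 | 6 | 7
  1 | 1 | 2 | 3 | 4 | 5 | 5 | 6 | 7 | 8
  1 | 2 | 3 | 4 | 5 | 6 | 6 | 7 | 8 | 9
  1 | 2 | 3 | 4 | 5 | 6 | 7 | 8 | 9 | 10

reading off 1-entries of Δ²R: w = (5, 8, 10, 1, 6, 3, 9, 4, 2, 7).

D(w) has 25 cells with 7 SE-corners; essential set:

[(3, 4, 0), (3, 7, 1), (3, 9, 2), (5, 4, 1), (7, 4, 2), (7, 7, 4), (8, 2, 1)]


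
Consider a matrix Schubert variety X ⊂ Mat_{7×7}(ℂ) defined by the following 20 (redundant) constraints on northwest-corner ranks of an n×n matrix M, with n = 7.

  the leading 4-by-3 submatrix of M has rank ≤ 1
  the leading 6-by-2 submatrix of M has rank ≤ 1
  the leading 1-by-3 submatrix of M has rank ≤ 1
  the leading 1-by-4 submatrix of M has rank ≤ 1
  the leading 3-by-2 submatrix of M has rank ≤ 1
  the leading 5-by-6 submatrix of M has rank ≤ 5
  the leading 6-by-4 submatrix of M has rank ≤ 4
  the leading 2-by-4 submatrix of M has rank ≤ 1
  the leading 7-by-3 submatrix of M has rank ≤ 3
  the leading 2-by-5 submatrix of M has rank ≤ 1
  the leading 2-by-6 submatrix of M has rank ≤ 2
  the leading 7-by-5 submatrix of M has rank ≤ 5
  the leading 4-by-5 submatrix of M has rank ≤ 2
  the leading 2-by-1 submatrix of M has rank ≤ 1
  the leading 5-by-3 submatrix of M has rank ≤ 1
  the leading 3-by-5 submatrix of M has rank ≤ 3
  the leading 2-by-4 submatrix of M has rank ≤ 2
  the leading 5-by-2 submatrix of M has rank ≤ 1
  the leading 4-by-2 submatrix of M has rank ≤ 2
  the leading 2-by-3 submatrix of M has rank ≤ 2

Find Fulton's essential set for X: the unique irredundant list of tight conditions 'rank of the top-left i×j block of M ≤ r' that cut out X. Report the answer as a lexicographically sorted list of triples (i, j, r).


Recovering R(i,j) via the rank-extension bound from the 20 conditions:

  row 1: 1  1  1  1  1  1  1
  row 2: 1  1  1  1  1  2  2
  row 3: 1  1  1  2  2  3  3
  row 4: 1  1  1  2  2  3  4
  row 5: 1  1  1  2  3  4  5
  row 6: 1  1  2  3  4  5  6
  row 7: 1  2  3  4  5  6  7

hence w(1..7) = (1, 6, 4, 7, 5, 3, 2).

Rothe diagram D(w) (12 cells), 4 SE-corners (essential conditions):

[(2, 5, 1), (4, 5, 2), (5, 3, 1), (6, 2, 1)]


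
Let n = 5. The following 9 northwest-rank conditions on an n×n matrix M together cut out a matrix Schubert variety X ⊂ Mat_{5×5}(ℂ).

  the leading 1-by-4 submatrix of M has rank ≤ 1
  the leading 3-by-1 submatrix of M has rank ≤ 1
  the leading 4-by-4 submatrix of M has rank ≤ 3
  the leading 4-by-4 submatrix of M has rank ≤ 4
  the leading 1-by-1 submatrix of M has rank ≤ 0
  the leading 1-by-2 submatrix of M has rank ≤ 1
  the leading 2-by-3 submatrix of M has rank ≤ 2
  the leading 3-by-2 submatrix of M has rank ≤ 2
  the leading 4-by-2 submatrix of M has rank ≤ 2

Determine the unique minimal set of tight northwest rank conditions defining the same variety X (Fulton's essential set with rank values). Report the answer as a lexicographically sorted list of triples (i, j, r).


Propagating the 9 rank bounds to every northwest block:

  0, 1, 1, 1, 1
  1, 2, 2, 2, 2
  1, 2, 3, 3, 3
  1, 2, 3, 3, 4
  1, 2, 3, 4, 5

so w = (2, 1, 3, 5, 4).

D(w) has 2 cells with 2 SE-corners; essential set:

[(1, 1, 0), (4, 4, 3)]


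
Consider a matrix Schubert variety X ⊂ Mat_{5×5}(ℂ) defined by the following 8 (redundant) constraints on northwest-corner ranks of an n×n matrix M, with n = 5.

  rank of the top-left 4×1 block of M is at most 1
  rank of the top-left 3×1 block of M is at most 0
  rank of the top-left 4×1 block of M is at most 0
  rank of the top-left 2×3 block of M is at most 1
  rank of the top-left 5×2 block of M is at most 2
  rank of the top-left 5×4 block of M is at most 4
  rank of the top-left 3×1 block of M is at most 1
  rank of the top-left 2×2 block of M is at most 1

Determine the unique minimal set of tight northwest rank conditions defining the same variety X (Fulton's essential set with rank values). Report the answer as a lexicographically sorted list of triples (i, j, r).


Propagating the 8 rank bounds to every northwest block:

  R[1]: 0  1  1  1  1
  R[2]: 0  1  1  2  2
  R[3]: 0  1  2  3  3
  R[4]: 0  1  2  3  4
  R[5]: 1  2  3  4  5

giving w = (2, 4, 3, 5, 1) via Δ²R.

D(w) has 5 cells with 2 SE-corners; essential set:

[(2, 3, 1), (4, 1, 0)]


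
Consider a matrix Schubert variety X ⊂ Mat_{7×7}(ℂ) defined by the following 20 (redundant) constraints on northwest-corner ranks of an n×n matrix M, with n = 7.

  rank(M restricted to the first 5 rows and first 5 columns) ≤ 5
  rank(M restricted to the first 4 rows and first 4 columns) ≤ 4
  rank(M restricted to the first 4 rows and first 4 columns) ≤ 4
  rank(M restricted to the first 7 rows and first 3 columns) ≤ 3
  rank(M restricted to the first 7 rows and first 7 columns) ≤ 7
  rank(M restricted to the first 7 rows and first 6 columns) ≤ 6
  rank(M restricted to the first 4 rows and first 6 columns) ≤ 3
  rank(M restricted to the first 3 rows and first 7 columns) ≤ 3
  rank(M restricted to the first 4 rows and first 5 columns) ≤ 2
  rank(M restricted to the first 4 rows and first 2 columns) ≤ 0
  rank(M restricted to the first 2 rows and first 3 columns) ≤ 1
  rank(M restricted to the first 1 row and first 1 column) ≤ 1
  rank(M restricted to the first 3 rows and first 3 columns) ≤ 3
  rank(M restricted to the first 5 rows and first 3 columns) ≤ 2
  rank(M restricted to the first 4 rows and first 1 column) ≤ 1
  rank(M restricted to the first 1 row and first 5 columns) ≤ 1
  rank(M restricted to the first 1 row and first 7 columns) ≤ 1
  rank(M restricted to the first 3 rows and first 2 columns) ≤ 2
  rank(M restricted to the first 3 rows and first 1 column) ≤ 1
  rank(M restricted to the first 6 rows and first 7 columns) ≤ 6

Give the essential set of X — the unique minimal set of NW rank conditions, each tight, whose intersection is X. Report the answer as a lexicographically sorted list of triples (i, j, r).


Computing R[i][j] = min implied NW-rank bound (n=7, 20 conditions):

  R[1]: 0  0  1  1  1  1  1
  R[2]: 0  0  1  2  2  2  2
  R[3]: 0  0  1  2  2  3  3
  R[4]: 0  0  1  2  2  3  4
  R[5]: 1  1  2  3  3  4  5
  R[6]: 1  2  3  4  4  5  6
  R[7]: 1  2  3  4  5  6  7

second differences of R give the permutation w = (3, 4, 6, 7, 1, 2, 5).

Fulton essential set (2 of the 10 Rothe cells):

[(4, 2, 0), (4, 5, 2)]


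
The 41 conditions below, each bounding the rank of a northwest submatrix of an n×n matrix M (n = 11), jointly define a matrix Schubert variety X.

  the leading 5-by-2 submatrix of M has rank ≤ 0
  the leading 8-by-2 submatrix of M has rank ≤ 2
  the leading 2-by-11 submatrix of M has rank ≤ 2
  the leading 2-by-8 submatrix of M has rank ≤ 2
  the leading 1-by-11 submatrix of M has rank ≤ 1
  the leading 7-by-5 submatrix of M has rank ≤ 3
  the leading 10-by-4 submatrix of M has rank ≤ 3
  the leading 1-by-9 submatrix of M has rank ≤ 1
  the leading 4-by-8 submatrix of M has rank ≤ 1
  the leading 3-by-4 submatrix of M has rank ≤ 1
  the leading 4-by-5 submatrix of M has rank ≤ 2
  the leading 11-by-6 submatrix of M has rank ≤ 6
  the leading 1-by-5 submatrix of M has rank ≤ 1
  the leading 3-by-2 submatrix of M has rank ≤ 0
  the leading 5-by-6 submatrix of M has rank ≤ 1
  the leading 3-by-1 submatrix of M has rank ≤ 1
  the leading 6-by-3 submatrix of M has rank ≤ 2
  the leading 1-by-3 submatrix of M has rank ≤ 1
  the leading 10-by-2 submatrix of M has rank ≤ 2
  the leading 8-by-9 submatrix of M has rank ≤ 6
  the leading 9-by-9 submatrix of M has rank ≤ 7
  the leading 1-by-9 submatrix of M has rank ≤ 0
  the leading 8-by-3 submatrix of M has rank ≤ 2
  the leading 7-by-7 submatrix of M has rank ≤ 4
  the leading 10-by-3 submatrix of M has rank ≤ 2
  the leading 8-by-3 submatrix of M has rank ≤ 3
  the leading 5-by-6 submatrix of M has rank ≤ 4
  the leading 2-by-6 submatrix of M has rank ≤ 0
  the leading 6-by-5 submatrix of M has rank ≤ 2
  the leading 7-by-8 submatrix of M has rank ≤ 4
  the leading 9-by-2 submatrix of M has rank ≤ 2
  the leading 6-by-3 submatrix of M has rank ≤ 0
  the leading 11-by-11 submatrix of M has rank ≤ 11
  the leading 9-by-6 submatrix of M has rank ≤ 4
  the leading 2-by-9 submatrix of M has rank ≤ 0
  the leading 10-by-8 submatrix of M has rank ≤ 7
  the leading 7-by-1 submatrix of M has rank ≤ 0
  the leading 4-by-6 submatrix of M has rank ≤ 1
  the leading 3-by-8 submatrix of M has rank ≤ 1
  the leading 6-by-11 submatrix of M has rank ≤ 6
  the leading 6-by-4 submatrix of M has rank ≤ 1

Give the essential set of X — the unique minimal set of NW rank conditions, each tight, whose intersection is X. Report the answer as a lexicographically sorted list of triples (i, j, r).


Computing R[i][j] = min implied NW-rank bound (n=11, 41 conditions):

  R[1]: 0 | 0 | 0 | 0 | 0 | 0 | 0 | 0 | 0 | 1 | 1
  R[2]: 0 | 0 | 0 | 0 | 0 | 0 | 0 | 0 | 0 | 1 | 2
  R[3]: 0 | 0 | 0 | 1 | 1 | 1 | 1 | 1 | 1 | 2 | 3
  R[4]: 0 | 0 | 0 | 1 | 1 | 1 | 1 | 1 | 2 | 3 | 4
  R[5]: 0 | 0 | 0 | 1 | 1 | 1 | 2 | 2 | 3 | 4 | 5
  R[6]: 0 | 0 | 0 | 1 | 2 | 2 | 3 | 3 | 4 | 5 | 6
  R[7]: 0 | 1 | 1 | 2 | 3 | 3 | 4 | 4 | 5 | 6 | 7
  R[8]: 1 | 2 | 2 | 3 | 4 | 4 | 5 | 5 | 6 | 7 | 8
  R[9]: 1 | 2 | 2 | 3 | 4 | 4 | 5 | 6 | 7 | 8 | 9
  R[10]: 1 | 2 | 2 | 3 | 4 | 5 | 6 | 7 | 8 | 9 | 10
  R[11]: 1 | 2 | 3 | 4 | 5 | 6 | 7 | 8 | 9 | 10 | 11

hence w(1..11) = (10, 11, 4, 9, 7, 5, 2, 1, 8, 6, 3).

ℓ(w)=40; the 7 essential cells (i,j,r):

[(2, 9, 0), (4, 8, 1), (5, 6, 1), (6, 3, 0), (7, 1, 0), (9, 6, 4), (10, 3, 2)]


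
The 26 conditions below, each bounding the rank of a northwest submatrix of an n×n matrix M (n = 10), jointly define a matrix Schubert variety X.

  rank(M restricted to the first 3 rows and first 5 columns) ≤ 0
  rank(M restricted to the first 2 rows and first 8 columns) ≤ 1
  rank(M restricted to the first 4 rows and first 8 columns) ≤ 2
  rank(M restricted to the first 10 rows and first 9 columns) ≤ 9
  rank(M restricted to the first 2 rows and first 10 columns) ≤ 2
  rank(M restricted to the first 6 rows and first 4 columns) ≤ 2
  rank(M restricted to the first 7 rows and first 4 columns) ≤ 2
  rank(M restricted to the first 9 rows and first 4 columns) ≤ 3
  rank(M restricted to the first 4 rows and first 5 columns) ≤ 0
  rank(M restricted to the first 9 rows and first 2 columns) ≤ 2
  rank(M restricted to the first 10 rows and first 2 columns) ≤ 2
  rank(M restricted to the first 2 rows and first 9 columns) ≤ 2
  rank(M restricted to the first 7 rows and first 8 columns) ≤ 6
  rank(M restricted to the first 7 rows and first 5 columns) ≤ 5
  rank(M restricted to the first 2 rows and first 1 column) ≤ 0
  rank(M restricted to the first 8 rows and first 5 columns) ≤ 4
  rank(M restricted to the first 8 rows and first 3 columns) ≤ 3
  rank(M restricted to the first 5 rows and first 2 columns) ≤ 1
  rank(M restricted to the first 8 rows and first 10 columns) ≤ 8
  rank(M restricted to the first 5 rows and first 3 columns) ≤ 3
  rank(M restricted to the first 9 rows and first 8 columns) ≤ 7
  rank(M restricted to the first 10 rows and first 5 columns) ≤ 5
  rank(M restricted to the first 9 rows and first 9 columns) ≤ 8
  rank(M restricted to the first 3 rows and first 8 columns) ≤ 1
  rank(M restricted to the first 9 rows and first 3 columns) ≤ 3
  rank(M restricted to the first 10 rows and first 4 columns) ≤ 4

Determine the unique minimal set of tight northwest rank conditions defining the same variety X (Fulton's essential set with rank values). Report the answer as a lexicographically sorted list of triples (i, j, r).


Recovering R(i,j) via the rank-extension bound from the 26 conditions:

  row 1: 0  0  0  0  0  1  1  1  1  1
  row 2: 0  0  0  0  0  1  1  1  2  2
  row 3: 0  0  0  0  0  1  1  1  2  3
  row 4: 0  0  0  0  0  1  2  2  3  4
  row 5: 1  1  1  1  1  2  3  3  4  5
  row 6: 1  2  2  2  2  3  4  4  5  6
  row 7: 1  2  2  2  3  4  5  5  6  7
  row 8: 1  2  3  3  4  5  6  6  7  8
  row 9: 1  2  3  3  4  5  6  7  8  9
  row 10: 1  2  3  4  5  6  7  8  9  10

hence w(1..10) = (6, 9, 10, 7, 1, 2, 5, 3, 8, 4).

Rothe diagram D(w) (27 cells), 4 SE-corners (essential conditions):

[(3, 8, 1), (4, 5, 0), (7, 4, 2), (9, 4, 3)]


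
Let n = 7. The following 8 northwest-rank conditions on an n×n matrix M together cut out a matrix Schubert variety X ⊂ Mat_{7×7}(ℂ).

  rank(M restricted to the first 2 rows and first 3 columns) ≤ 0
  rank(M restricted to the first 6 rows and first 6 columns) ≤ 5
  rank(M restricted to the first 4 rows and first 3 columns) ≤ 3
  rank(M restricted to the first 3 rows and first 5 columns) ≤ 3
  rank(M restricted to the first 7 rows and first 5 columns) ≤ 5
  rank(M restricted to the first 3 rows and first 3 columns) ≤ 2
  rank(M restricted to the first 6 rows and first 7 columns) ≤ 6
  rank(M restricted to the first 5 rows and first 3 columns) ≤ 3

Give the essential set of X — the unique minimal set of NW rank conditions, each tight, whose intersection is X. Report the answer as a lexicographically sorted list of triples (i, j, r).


The tightest implied rank at each (i,j), from the 8 conditions:

  i=1: 0  0  0  1  1  1  1
  i=2: 0  0  0  1  2  2  2
  i=3: 1  1  1  2  3  3  3
  i=4: 1  2  2  3  4  4  4
  i=5: 1  2  3  4  5  5  5
  i=6: 1  2  3  4  5  5  6
  i=7: 1  2  3  4  5  6  7

so w = (4, 5, 1, 2, 3, 7, 6).

|D(w)|=7, |Ess(w)|=2:

[(2, 3, 0), (6, 6, 5)]


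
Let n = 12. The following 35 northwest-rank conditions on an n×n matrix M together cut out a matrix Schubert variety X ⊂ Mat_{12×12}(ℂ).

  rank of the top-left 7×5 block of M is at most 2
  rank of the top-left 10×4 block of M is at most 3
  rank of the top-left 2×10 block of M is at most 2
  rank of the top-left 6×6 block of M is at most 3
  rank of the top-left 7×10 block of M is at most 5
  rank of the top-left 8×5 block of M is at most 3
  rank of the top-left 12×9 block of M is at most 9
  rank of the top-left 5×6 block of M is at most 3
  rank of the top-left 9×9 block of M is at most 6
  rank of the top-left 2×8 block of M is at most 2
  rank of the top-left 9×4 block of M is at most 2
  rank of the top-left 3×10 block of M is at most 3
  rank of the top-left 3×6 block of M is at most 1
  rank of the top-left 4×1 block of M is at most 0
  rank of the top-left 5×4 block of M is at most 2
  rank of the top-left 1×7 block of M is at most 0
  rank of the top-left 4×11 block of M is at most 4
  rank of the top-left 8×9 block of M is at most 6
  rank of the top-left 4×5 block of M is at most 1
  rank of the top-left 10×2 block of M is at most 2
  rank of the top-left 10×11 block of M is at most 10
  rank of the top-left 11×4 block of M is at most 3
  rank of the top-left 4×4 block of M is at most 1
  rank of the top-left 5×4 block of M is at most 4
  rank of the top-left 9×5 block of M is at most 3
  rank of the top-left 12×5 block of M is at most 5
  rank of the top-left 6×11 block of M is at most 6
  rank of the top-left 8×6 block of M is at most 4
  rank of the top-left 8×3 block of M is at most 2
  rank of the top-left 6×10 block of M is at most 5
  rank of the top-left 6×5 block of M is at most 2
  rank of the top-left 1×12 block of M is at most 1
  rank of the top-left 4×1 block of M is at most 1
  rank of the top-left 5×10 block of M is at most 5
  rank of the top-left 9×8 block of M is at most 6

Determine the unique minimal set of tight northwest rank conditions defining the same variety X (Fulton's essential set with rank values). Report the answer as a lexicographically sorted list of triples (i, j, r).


Recovering R(i,j) via the rank-extension bound from the 35 conditions:

  R[1]: 0 0 0 0 0 0 0 1 1 1 1 1
  R[2]: 0 1 1 1 1 1 1 2 2 2 2 2
  R[3]: 0 1 1 1 1 1 2 3 3 3 3 3
  R[4]: 0 1 1 1 1 2 3 4 4 4 4 4
  R[5]: 1 2 2 2 2 3 4 5 5 5 5 5
  R[6]: 1 2 2 2 2 3 4 5 5 5 6 6
  R[7]: 1 2 2 2 2 3 4 5 5 5 6 7
  R[8]: 1 2 2 2 3 4 5 6 6 6 7 8
  R[9]: 1 2 2 2 3 4 5 6 6 7 8 9
  R[10]: 1 2 3 3 4 5 6 7 7 8 9 10
  R[11]: 1 2 3 3 4 5 6 7 8 9 10 11
  R[12]: 1 2 3 4 5 6 7 8 9 10 11 12

the unique w with this rank table is (8, 2, 7, 6, 1, 11, 12, 5, 10, 3, 9, 4).

D(w) has 33 cells with 9 SE-corners; essential set:

[(1, 7, 0), (3, 6, 1), (4, 1, 0), (4, 5, 1), (7, 5, 2), (7, 10, 5), (9, 4, 2), (9, 9, 6), (11, 4, 3)]


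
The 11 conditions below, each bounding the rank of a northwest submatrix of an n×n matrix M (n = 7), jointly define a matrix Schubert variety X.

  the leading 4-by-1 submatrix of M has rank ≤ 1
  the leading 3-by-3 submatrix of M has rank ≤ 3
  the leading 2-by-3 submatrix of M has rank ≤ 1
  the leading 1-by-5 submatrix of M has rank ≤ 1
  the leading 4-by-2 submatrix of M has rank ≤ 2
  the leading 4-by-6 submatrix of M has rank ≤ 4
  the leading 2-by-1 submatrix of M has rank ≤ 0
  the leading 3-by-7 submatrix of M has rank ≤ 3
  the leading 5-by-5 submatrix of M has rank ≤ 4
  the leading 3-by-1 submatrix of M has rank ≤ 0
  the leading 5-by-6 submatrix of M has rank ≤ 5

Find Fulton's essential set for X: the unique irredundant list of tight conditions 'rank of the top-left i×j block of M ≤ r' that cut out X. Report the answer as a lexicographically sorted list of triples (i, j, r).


Recovering R(i,j) via the rank-extension bound from the 11 conditions:

  i=1: 0 | 1 | 1 | 1 | 1 | 1 | 1
  i=2: 0 | 1 | 1 | 2 | 2 | 2 | 2
  i=3: 0 | 1 | 2 | 3 | 3 | 3 | 3
  i=4: 1 | 2 | 3 | 4 | 4 | 4 | 4
  i=5: 1 | 2 | 3 | 4 | 4 | 5 | 5
  i=6: 1 | 2 | 3 | 4 | 5 | 6 | 6
  i=7: 1 | 2 | 3 | 4 | 5 | 6 | 7

giving w = (2, 4, 3, 1, 6, 5, 7) via Δ²R.

D(w) has 5 cells with 3 SE-corners; essential set:

[(2, 3, 1), (3, 1, 0), (5, 5, 4)]


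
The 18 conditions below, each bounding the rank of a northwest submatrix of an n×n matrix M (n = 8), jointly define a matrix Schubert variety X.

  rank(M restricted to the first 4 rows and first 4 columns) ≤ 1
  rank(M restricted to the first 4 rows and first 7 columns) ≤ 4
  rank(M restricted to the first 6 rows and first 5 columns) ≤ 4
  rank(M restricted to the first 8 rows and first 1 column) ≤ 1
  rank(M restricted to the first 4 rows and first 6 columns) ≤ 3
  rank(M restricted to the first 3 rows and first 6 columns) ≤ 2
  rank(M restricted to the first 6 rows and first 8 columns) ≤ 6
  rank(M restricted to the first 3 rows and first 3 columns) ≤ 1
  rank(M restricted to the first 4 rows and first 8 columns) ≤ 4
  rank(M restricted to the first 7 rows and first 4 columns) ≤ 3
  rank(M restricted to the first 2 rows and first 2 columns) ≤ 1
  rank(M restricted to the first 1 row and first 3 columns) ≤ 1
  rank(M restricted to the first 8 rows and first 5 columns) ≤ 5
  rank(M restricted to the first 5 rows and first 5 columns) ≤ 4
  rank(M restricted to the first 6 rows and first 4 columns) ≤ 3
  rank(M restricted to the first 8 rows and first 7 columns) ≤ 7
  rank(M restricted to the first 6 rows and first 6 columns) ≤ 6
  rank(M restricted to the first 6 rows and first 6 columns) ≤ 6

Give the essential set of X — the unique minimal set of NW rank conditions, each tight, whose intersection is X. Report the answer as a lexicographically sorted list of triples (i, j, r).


Computing R[i][j] = min implied NW-rank bound (n=8, 18 conditions):

  R[1]: 1, 1, 1, 1, 1, 1, 1, 1
  R[2]: 1, 1, 1, 1, 2, 2, 2, 2
  R[3]: 1, 1, 1, 1, 2, 2, 3, 3
  R[4]: 1, 1, 1, 1, 2, 3, 4, 4
  R[5]: 1, 2, 2, 2, 3, 4, 5, 5
  R[6]: 1, 2, 3, 3, 4, 5, 6, 6
  R[7]: 1, 2, 3, 3, 4, 5, 6, 7
  R[8]: 1, 2, 3, 4, 5, 6, 7, 8

giving w = (1, 5, 7, 6, 2, 3, 8, 4) via Δ²R.

|D(w)|=11, |Ess(w)|=3:

[(3, 6, 2), (4, 4, 1), (7, 4, 3)]


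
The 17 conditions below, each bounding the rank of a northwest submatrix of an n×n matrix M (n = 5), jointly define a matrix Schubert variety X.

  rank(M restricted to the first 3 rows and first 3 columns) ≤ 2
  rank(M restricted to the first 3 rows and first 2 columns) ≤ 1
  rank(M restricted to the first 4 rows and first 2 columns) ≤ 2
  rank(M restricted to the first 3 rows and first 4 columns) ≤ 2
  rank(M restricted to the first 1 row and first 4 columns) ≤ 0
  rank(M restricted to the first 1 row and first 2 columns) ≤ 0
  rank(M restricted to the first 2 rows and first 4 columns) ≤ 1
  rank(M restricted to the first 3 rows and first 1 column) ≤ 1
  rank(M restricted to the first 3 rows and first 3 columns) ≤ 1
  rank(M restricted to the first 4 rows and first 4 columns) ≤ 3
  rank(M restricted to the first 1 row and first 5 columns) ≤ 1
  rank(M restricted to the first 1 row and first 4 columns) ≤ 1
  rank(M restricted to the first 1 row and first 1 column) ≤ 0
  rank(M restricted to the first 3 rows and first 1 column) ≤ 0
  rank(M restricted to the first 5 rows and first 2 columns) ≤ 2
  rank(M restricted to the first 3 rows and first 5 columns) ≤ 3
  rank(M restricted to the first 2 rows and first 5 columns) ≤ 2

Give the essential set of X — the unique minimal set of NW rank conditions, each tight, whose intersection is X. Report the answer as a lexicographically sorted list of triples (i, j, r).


Reconstructing r_w from the 17 given conditions:

  row 1: 0, 0, 0, 0, 1
  row 2: 0, 1, 1, 1, 2
  row 3: 0, 1, 1, 2, 3
  row 4: 1, 2, 2, 3, 4
  row 5: 1, 2, 3, 4, 5

second differences of R give the permutation w = (5, 2, 4, 1, 3).

|D(w)|=7, |Ess(w)|=3:

[(1, 4, 0), (3, 1, 0), (3, 3, 1)]


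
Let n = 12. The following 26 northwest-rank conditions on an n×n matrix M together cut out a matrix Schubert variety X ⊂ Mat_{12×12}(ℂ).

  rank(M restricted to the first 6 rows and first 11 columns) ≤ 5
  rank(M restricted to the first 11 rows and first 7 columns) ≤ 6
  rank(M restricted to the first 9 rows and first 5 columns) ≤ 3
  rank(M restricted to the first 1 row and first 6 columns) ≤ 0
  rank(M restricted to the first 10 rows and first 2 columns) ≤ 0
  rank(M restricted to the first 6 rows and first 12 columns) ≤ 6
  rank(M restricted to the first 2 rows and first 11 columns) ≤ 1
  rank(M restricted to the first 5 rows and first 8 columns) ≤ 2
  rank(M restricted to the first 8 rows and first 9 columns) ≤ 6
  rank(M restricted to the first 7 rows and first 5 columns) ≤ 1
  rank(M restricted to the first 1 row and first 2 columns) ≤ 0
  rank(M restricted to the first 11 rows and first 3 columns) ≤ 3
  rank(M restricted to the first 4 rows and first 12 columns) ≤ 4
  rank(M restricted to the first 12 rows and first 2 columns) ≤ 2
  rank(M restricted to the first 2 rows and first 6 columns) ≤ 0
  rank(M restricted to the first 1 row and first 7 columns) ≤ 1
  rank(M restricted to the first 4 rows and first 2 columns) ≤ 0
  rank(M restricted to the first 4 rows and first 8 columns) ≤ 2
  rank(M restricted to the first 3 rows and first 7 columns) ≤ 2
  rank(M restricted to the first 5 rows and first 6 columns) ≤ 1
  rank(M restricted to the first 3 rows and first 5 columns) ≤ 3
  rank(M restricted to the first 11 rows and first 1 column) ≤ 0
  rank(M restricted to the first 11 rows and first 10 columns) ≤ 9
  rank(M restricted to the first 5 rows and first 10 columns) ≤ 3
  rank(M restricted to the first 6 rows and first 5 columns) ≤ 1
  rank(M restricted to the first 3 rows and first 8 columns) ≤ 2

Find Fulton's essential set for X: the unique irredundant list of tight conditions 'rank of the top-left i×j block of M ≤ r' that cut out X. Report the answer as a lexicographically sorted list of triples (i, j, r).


Rank table r_w(12×12) implied by the 26 constraints:

  row 1: 0, 0, 0, 0, 0, 0, 1, 1, 1, 1, 1, 1
  row 2: 0, 0, 0, 0, 0, 0, 1, 1, 1, 1, 1, 2
  row 3: 0, 0, 1, 1, 1, 1, 2, 2, 2, 2, 2, 3
  row 4: 0, 0, 1, 1, 1, 1, 2, 2, 3, 3, 3, 4
  row 5: 0, 0, 1, 1, 1, 1, 2, 2, 3, 3, 4, 5
  row 6: 0, 0, 1, 1, 1, 2, 3, 3, 4, 4, 5, 6
  row 7: 0, 0, 1, 1, 1, 2, 3, 4, 5, 5, 6, 7
  row 8: 0, 0, 1, 2, 2, 3, 4, 5, 6, 6, 7, 8
  row 9: 0, 0, 1, 2, 3, 4, 5, 6, 7, 7, 8, 9
  row 10: 0, 0, 1, 2, 3, 4, 5, 6, 7, 8, 9, 10
  row 11: 0, 1, 2, 3, 4, 5, 6, 7, 8, 9, 10, 11
  row 12: 1, 2, 3, 4, 5, 6, 7, 8, 9, 10, 11, 12

second differences of R give the permutation w = (7, 12, 3, 9, 11, 6, 8, 4, 5, 10, 2, 1).

Rothe diagram D(w) (46 cells), 8 SE-corners (essential conditions):

[(2, 6, 0), (2, 11, 1), (5, 6, 1), (5, 8, 2), (5, 10, 3), (7, 5, 1), (10, 2, 0), (11, 1, 0)]


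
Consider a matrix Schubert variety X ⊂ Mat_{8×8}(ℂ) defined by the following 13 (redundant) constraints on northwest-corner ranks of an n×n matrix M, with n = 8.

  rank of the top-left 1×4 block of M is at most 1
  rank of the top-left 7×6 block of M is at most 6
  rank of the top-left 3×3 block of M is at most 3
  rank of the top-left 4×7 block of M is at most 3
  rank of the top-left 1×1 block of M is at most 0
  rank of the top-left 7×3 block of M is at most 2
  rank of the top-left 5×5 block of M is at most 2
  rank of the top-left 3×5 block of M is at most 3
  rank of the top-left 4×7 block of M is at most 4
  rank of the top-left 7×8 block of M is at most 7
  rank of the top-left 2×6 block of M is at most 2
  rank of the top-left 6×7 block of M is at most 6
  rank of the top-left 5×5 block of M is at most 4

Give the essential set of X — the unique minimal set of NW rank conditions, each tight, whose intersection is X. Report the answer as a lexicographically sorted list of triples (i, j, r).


Computing R[i][j] = min implied NW-rank bound (n=8, 13 conditions):

  0, 1, 1, 1, 1, 1, 1, 1
  1, 2, 2, 2, 2, 2, 2, 2
  1, 2, 2, 2, 2, 3, 3, 3
  1, 2, 2, 2, 2, 3, 3, 4
  1, 2, 2, 2, 2, 3, 4, 5
  1, 2, 2, 3, 3, 4, 5, 6
  1, 2, 2, 3, 4, 5, 6, 7
  1, 2, 3, 4, 5, 6, 7, 8

giving w = (2, 1, 6, 8, 7, 4, 5, 3) via Δ²R.

Rothe diagram D(w) (13 cells), 4 SE-corners (essential conditions):

[(1, 1, 0), (4, 7, 3), (5, 5, 2), (7, 3, 2)]


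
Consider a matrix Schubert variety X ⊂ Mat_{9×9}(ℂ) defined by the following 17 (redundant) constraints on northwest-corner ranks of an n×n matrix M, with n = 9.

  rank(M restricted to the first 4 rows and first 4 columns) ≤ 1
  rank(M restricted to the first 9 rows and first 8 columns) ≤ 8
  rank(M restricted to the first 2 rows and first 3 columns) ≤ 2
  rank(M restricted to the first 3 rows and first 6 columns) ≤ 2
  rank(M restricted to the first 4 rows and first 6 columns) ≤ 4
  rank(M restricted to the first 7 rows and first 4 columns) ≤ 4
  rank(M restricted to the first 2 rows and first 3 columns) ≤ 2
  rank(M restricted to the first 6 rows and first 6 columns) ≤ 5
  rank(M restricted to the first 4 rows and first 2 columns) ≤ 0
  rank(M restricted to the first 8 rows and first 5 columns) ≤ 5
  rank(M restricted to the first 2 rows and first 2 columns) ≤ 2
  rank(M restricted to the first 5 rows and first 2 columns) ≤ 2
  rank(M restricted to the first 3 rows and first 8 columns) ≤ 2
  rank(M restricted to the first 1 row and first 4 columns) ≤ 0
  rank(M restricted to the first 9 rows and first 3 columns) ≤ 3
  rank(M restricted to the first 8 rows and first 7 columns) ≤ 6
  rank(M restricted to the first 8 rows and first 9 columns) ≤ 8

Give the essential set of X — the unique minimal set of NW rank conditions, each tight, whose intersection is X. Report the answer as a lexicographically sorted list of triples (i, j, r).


Reconstructing r_w from the 17 given conditions:

  R[1]: 0 | 0 | 0 | 0 | 1 | 1 | 1 | 1 | 1
  R[2]: 0 | 0 | 1 | 1 | 2 | 2 | 2 | 2 | 2
  R[3]: 0 | 0 | 1 | 1 | 2 | 2 | 2 | 2 | 3
  R[4]: 0 | 0 | 1 | 1 | 2 | 3 | 3 | 3 | 4
  R[5]: 1 | 1 | 2 | 2 | 3 | 4 | 4 | 4 | 5
  R[6]: 1 | 2 | 3 | 3 | 4 | 5 | 5 | 5 | 6
  R[7]: 1 | 2 | 3 | 4 | 5 | 6 | 6 | 6 | 7
  R[8]: 1 | 2 | 3 | 4 | 5 | 6 | 6 | 7 | 8
  R[9]: 1 | 2 | 3 | 4 | 5 | 6 | 7 | 8 | 9

so w = (5, 3, 9, 6, 1, 2, 4, 8, 7).

|D(w)|=16, |Ess(w)|=5:

[(1, 4, 0), (3, 8, 2), (4, 2, 0), (4, 4, 1), (8, 7, 6)]
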